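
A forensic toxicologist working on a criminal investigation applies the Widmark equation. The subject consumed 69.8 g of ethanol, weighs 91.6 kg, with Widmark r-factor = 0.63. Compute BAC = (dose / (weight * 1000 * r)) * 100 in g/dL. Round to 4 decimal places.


Applying the Widmark formula:
BAC = (dose_g / (body_wt * 1000 * r)) * 100
Denominator = 91.6 * 1000 * 0.63 = 57708
BAC = (69.8 / 57708) * 100
BAC = 0.1210 g/dL

0.1210


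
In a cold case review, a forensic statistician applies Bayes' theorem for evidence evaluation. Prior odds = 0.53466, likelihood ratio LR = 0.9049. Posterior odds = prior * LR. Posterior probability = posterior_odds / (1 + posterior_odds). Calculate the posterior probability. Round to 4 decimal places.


Bayesian evidence evaluation:
Posterior odds = prior_odds * LR = 0.53466 * 0.9049 = 0.4838138
Posterior probability = posterior_odds / (1 + posterior_odds)
= 0.4838138 / (1 + 0.4838138)
= 0.4838138 / 1.4838138
= 0.3261

0.3261


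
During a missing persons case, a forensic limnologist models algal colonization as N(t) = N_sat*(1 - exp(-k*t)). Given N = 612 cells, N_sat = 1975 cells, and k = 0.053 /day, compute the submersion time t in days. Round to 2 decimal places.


PMSI from diatom colonization curve:
N / N_sat = 612 / 1975 = 0.309873
1 - N/N_sat = 0.690127
ln(1 - N/N_sat) = -0.37088
t = -ln(1 - N/N_sat) / k = -(-0.37088) / 0.053 = 7.00 days

7.00


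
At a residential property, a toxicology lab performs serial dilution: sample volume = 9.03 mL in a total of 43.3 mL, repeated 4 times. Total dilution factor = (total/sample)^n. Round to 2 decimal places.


Dilution factor calculation:
Single dilution = V_total / V_sample = 43.3 / 9.03 ≈ 4.795127
Number of dilutions = 4
Total DF = (43.3 / 9.03)^4 (full precision, rounded at the end) = 528.69

528.69


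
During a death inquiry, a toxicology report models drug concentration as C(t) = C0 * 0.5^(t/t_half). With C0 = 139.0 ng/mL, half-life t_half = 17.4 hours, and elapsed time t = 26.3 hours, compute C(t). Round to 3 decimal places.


Drug concentration decay:
Number of half-lives = t / t_half = 26.3 / 17.4 = 1.511494
Decay factor = 0.5^1.511494 = 0.35074781
C(t) = 139.0 * 0.35074781 = 48.754 ng/mL

48.754


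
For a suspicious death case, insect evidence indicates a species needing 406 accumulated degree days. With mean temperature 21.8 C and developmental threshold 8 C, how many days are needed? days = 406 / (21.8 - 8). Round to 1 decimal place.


Insect development time:
Effective temperature = avg_temp - T_base = 21.8 - 8 = 13.8 C
Days = ADD / effective_temp = 406 / 13.8 = 29.4 days

29.4


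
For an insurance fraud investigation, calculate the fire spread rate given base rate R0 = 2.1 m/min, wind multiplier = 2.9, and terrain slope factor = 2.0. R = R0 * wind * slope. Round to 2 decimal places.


Fire spread rate calculation:
R = R0 * wind_factor * slope_factor
= 2.1 * 2.9 * 2.0
= 6.09 * 2.0
= 12.18 m/min

12.18


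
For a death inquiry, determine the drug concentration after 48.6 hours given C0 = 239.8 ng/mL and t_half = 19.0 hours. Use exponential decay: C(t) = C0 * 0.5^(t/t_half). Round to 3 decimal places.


Drug concentration decay:
Number of half-lives = t / t_half = 48.6 / 19.0 = 2.557895
Decay factor = 0.5^2.557895 = 0.16982314
C(t) = 239.8 * 0.16982314 = 40.724 ng/mL

40.724


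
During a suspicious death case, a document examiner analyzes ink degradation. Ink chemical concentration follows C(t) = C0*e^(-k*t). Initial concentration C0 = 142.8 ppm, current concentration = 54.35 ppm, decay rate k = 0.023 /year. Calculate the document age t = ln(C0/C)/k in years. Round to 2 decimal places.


Document age estimation:
C0/C = 142.8 / 54.35 = 2.627415
ln(C0/C) = 0.966
t = 0.966 / 0.023 = 42.00 years

42.00


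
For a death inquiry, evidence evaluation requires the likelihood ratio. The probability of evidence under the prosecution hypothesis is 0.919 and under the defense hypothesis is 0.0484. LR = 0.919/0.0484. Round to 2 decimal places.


Likelihood ratio calculation:
LR = P(E|Hp) / P(E|Hd)
LR = 0.919 / 0.0484
LR = 18.99

18.99


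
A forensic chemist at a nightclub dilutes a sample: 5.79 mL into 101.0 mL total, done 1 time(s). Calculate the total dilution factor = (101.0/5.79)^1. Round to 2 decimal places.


Dilution factor calculation:
Single dilution = V_total / V_sample = 101.0 / 5.79 ≈ 17.443869
Number of dilutions = 1
Total DF = (101.0 / 5.79)^1 (full precision, rounded at the end) = 17.44

17.44


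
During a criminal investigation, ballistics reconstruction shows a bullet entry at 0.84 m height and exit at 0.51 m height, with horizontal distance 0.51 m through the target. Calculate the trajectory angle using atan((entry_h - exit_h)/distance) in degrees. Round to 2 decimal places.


Bullet trajectory angle:
Height difference = 0.84 - 0.51 = 0.33 m
angle = atan(0.33 / 0.51)
angle = atan(0.647059)
angle = 32.91 degrees

32.91


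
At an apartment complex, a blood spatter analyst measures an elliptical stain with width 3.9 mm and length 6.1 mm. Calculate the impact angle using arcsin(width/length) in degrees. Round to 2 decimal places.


Blood spatter impact angle calculation:
width / length = 3.9 / 6.1 = 0.639344
angle = arcsin(0.639344)
angle = 39.74 degrees

39.74


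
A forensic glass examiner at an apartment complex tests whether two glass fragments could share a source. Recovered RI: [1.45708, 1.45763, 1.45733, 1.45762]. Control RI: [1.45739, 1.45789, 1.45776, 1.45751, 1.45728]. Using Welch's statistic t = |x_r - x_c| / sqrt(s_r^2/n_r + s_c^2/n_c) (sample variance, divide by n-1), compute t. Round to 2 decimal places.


Welch's t-criterion for glass RI comparison:
Recovered mean = sum / n_r = 5.82966 / 4 = 1.457415
Control mean = sum / n_c = 7.28783 / 5 = 1.457566
Recovered sample variance s_r^2 = 6.92333e-08
Control sample variance s_c^2 = 6.463e-08
Welch SE (unpooled) = sqrt(s_r^2/n_r + s_c^2/n_c) = sqrt(1.73083e-08 + 1.2926e-08) = sqrt(3.02343e-08) = 0.00017388
|mean_r - mean_c| = 0.000151
t = 0.000151 / 0.00017388 = 0.87

0.87


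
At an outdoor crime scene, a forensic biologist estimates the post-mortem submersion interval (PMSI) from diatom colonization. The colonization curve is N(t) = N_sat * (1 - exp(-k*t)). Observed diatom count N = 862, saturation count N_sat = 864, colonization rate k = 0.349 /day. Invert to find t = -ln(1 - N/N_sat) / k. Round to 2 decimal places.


PMSI from diatom colonization curve:
N / N_sat = 862 / 864 = 0.997685
1 - N/N_sat = 0.002315
ln(1 - N/N_sat) = -6.068346
t = -ln(1 - N/N_sat) / k = -(-6.068346) / 0.349 = 17.39 days

17.39


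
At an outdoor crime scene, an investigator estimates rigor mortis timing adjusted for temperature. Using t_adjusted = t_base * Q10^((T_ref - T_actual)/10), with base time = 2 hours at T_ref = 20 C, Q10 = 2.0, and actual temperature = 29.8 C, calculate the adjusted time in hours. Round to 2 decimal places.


Rigor mortis time adjustment:
Exponent = (T_ref - T_actual) / 10 = (20 - 29.8) / 10 = -0.98
Q10 factor = 2.0^-0.98 = 0.50698
t_adjusted = 2 * 0.50698 = 1.01 hours

1.01


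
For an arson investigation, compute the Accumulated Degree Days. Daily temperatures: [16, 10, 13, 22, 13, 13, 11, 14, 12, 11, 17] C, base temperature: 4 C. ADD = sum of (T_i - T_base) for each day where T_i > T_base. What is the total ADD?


Computing ADD day by day:
Day 1: max(0, 16 - 4) = 12
Day 2: max(0, 10 - 4) = 6
Day 3: max(0, 13 - 4) = 9
Day 4: max(0, 22 - 4) = 18
Day 5: max(0, 13 - 4) = 9
Day 6: max(0, 13 - 4) = 9
Day 7: max(0, 11 - 4) = 7
Day 8: max(0, 14 - 4) = 10
Day 9: max(0, 12 - 4) = 8
Day 10: max(0, 11 - 4) = 7
Day 11: max(0, 17 - 4) = 13
Total ADD = 108

108


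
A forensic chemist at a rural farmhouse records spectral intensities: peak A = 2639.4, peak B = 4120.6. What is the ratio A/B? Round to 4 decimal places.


Spectral peak ratio:
Peak A = 2639.4 counts
Peak B = 4120.6 counts
Ratio = 2639.4 / 4120.6 = 0.6405

0.6405


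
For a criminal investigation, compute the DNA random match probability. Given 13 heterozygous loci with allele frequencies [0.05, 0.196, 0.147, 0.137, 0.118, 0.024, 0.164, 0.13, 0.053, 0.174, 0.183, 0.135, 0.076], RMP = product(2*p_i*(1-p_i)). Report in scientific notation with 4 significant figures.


Computing RMP for 13 loci:
Locus 1: 2 * 0.05 * 0.95 = 0.095
Locus 2: 2 * 0.196 * 0.804 = 0.315168
Locus 3: 2 * 0.147 * 0.853 = 0.250782
Locus 4: 2 * 0.137 * 0.863 = 0.236462
Locus 5: 2 * 0.118 * 0.882 = 0.208152
Locus 6: 2 * 0.024 * 0.976 = 0.046848
Locus 7: 2 * 0.164 * 0.836 = 0.274208
Locus 8: 2 * 0.13 * 0.87 = 0.2262
Locus 9: 2 * 0.053 * 0.947 = 0.100382
Locus 10: 2 * 0.174 * 0.826 = 0.287448
Locus 11: 2 * 0.183 * 0.817 = 0.299022
Locus 12: 2 * 0.135 * 0.865 = 0.23355
Locus 13: 2 * 0.076 * 0.924 = 0.140448
RMP = 3.039e-10

3.039e-10


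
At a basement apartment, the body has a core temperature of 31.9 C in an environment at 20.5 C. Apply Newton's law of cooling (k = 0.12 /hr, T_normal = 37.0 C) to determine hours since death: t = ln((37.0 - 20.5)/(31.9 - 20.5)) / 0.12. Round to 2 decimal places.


Using Newton's law of cooling:
t = ln((T_normal - T_ambient) / (T_body - T_ambient)) / k
T_normal - T_ambient = 16.5
T_body - T_ambient = 11.4
Ratio = 1.447368
ln(ratio) = 0.369747
t = 0.369747 / 0.12 = 3.08 hours

3.08


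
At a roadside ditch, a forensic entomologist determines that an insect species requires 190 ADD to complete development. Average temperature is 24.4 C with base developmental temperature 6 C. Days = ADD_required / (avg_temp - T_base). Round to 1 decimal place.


Insect development time:
Effective temperature = avg_temp - T_base = 24.4 - 6 = 18.4 C
Days = ADD / effective_temp = 190 / 18.4 = 10.3 days

10.3


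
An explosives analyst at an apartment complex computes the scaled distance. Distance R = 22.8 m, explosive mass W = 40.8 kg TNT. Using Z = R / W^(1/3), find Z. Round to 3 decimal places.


Scaled distance calculation:
W^(1/3) = 40.8^(1/3) = 3.442601
Z = R / W^(1/3) = 22.8 / 3.442601
Z = 6.623 m/kg^(1/3)

6.623


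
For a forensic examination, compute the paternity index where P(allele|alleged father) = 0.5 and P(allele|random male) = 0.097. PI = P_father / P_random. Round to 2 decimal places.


Paternity Index calculation:
PI = P(allele|father) / P(allele|random)
PI = 0.5 / 0.097
PI = 5.15

5.15


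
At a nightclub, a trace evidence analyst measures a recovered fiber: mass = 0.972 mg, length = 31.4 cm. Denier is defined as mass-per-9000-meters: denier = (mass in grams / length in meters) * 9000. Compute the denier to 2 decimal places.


Denier calculation:
Mass in grams = 0.972 mg / 1000 = 0.000972 g
Length in meters = 31.4 cm / 100 = 0.314 m
Linear density = mass / length = 0.000972 / 0.314 = 0.00309554 g/m
Denier = (g/m) * 9000 = 0.00309554 * 9000 = 27.86

27.86


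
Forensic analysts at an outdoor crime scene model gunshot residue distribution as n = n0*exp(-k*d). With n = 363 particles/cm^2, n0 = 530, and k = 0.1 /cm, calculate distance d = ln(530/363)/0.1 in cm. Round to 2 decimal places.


GSR distance calculation:
n0/n = 530 / 363 = 1.460055
ln(n0/n) = 0.378474
d = 0.378474 / 0.1 = 3.78 cm

3.78


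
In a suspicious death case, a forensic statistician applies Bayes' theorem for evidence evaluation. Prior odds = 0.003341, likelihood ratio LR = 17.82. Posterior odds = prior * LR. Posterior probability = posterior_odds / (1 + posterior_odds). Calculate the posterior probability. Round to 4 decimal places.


Bayesian evidence evaluation:
Posterior odds = prior_odds * LR = 0.003341 * 17.82 = 0.05953662
Posterior probability = posterior_odds / (1 + posterior_odds)
= 0.05953662 / (1 + 0.05953662)
= 0.05953662 / 1.05953662
= 0.0562

0.0562


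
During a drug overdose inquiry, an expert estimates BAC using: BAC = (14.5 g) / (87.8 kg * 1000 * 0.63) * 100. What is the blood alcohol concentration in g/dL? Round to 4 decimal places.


Applying the Widmark formula:
BAC = (dose_g / (body_wt * 1000 * r)) * 100
Denominator = 87.8 * 1000 * 0.63 = 55314
BAC = (14.5 / 55314) * 100
BAC = 0.0262 g/dL

0.0262


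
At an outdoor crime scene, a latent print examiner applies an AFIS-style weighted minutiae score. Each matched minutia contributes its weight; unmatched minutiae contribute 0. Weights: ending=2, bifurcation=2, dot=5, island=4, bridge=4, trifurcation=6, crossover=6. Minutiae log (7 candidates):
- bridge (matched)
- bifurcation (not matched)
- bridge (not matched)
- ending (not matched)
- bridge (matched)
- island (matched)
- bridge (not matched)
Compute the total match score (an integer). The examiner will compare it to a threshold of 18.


Weighted minutiae match score:
  bridge: matched, +4 (running total 4)
  bifurcation: not matched, +0
  bridge: not matched, +0
  ending: not matched, +0
  bridge: matched, +4 (running total 8)
  island: matched, +4 (running total 12)
  bridge: not matched, +0
Total score = 12
Threshold = 18; verdict = inconclusive

12


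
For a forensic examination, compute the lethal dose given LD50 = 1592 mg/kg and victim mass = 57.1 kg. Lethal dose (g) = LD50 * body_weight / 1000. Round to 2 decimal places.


Lethal dose calculation:
Lethal dose = LD50 * body_weight / 1000
= 1592 * 57.1 / 1000
= 90903.2 / 1000
= 90.90 g

90.90


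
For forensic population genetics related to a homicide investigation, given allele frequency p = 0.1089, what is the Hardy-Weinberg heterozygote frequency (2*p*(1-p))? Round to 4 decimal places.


Hardy-Weinberg heterozygote frequency:
q = 1 - p = 1 - 0.1089 = 0.8911
2pq = 2 * 0.1089 * 0.8911 = 0.1941

0.1941


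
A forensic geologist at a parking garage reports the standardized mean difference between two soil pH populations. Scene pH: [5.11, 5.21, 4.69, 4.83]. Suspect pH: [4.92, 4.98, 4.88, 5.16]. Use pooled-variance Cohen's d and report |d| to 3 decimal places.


Pooled-variance Cohen's d for soil pH comparison:
Scene mean = 19.84 / 4 = 4.96
Suspect mean = 19.94 / 4 = 4.985
Scene sample variance s_s^2 = 0.058267
Suspect sample variance s_c^2 = 0.0153
Pooled variance = ((n_s-1)*s_s^2 + (n_c-1)*s_c^2) / (n_s + n_c - 2) = 0.036783
Pooled SD = sqrt(0.036783) = 0.191789
Mean difference = -0.025
|d| = |-0.025| / 0.191789 = 0.130

0.130


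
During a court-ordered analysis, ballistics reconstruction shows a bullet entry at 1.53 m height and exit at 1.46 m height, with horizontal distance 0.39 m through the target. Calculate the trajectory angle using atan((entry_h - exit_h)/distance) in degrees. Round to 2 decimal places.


Bullet trajectory angle:
Height difference = 1.53 - 1.46 = 0.07 m
angle = atan(0.07 / 0.39)
angle = atan(0.179487)
angle = 10.18 degrees

10.18


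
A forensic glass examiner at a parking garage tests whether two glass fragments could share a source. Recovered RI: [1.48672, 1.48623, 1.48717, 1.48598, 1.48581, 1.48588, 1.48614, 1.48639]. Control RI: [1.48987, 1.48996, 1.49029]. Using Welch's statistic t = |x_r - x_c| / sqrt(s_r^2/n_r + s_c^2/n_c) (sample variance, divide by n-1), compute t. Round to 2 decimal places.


Welch's t-criterion for glass RI comparison:
Recovered mean = sum / n_r = 11.89032 / 8 = 1.48629
Control mean = sum / n_c = 4.47012 / 3 = 1.49004
Recovered sample variance s_r^2 = 2.12857e-07
Control sample variance s_c^2 = 4.89e-08
Welch SE (unpooled) = sqrt(s_r^2/n_r + s_c^2/n_c) = sqrt(2.66071e-08 + 1.63e-08) = sqrt(4.29071e-08) = 0.00020714
|mean_r - mean_c| = 0.00375
t = 0.00375 / 0.00020714 = 18.10

18.10


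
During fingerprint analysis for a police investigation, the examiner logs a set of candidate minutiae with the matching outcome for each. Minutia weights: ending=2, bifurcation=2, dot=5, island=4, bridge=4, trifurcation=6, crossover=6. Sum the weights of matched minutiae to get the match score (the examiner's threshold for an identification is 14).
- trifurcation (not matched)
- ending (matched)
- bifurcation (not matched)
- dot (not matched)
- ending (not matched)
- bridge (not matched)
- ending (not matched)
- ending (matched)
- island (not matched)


Weighted minutiae match score:
  trifurcation: not matched, +0
  ending: matched, +2 (running total 2)
  bifurcation: not matched, +0
  dot: not matched, +0
  ending: not matched, +0
  bridge: not matched, +0
  ending: not matched, +0
  ending: matched, +2 (running total 4)
  island: not matched, +0
Total score = 4
Threshold = 14; verdict = inconclusive

4


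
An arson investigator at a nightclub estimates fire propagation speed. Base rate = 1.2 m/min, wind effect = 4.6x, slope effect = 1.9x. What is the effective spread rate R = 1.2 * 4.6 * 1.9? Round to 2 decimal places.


Fire spread rate calculation:
R = R0 * wind_factor * slope_factor
= 1.2 * 4.6 * 1.9
= 5.52 * 1.9
= 10.49 m/min

10.49


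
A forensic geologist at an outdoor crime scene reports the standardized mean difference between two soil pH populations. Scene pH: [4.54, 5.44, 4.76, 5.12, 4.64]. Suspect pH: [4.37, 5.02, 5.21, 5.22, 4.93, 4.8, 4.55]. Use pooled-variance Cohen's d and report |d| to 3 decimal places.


Pooled-variance Cohen's d for soil pH comparison:
Scene mean = 24.5 / 5 = 4.9
Suspect mean = 34.1 / 7 = 4.871429
Scene sample variance s_s^2 = 0.1392
Suspect sample variance s_c^2 = 0.103581
Pooled variance = ((n_s-1)*s_s^2 + (n_c-1)*s_c^2) / (n_s + n_c - 2) = 0.117829
Pooled SD = sqrt(0.117829) = 0.343262
Mean difference = 0.028571
|d| = |0.028571| / 0.343262 = 0.083

0.083


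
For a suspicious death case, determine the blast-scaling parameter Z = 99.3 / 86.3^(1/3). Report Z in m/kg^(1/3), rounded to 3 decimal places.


Scaled distance calculation:
W^(1/3) = 86.3^(1/3) = 4.419132
Z = R / W^(1/3) = 99.3 / 4.419132
Z = 22.470 m/kg^(1/3)

22.470


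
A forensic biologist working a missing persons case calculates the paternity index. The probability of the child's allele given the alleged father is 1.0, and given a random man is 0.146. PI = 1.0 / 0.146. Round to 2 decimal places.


Paternity Index calculation:
PI = P(allele|father) / P(allele|random)
PI = 1.0 / 0.146
PI = 6.85

6.85


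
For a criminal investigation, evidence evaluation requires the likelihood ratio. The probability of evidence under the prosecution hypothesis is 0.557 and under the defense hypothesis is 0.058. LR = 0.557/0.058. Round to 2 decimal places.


Likelihood ratio calculation:
LR = P(E|Hp) / P(E|Hd)
LR = 0.557 / 0.058
LR = 9.60

9.60


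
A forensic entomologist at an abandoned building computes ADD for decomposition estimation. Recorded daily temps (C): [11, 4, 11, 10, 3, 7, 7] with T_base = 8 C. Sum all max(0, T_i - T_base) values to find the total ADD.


Computing ADD day by day:
Day 1: max(0, 11 - 8) = 3
Day 2: max(0, 4 - 8) = 0
Day 3: max(0, 11 - 8) = 3
Day 4: max(0, 10 - 8) = 2
Day 5: max(0, 3 - 8) = 0
Day 6: max(0, 7 - 8) = 0
Day 7: max(0, 7 - 8) = 0
Total ADD = 8

8


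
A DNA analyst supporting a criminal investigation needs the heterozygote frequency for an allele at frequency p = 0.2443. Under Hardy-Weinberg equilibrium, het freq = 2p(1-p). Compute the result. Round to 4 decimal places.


Hardy-Weinberg heterozygote frequency:
q = 1 - p = 1 - 0.2443 = 0.7557
2pq = 2 * 0.2443 * 0.7557 = 0.3692

0.3692


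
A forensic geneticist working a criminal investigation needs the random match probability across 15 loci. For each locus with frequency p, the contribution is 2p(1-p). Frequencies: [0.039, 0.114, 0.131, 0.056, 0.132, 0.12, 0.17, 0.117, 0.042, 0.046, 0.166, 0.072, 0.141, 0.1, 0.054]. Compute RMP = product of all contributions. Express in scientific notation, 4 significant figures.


Computing RMP for 15 loci:
Locus 1: 2 * 0.039 * 0.961 = 0.074958
Locus 2: 2 * 0.114 * 0.886 = 0.202008
Locus 3: 2 * 0.131 * 0.869 = 0.227678
Locus 4: 2 * 0.056 * 0.944 = 0.105728
Locus 5: 2 * 0.132 * 0.868 = 0.229152
Locus 6: 2 * 0.12 * 0.88 = 0.2112
Locus 7: 2 * 0.17 * 0.83 = 0.2822
Locus 8: 2 * 0.117 * 0.883 = 0.206622
Locus 9: 2 * 0.042 * 0.958 = 0.080472
Locus 10: 2 * 0.046 * 0.954 = 0.087768
Locus 11: 2 * 0.166 * 0.834 = 0.276888
Locus 12: 2 * 0.072 * 0.928 = 0.133632
Locus 13: 2 * 0.141 * 0.859 = 0.242238
Locus 14: 2 * 0.1 * 0.9 = 0.18
Locus 15: 2 * 0.054 * 0.946 = 0.102168
RMP = 1.197e-12

1.197e-12


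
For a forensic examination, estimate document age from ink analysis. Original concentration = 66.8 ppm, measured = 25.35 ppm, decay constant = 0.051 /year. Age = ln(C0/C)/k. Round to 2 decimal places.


Document age estimation:
C0/C = 66.8 / 25.35 = 2.635108
ln(C0/C) = 0.968924
t = 0.968924 / 0.051 = 19.00 years

19.00


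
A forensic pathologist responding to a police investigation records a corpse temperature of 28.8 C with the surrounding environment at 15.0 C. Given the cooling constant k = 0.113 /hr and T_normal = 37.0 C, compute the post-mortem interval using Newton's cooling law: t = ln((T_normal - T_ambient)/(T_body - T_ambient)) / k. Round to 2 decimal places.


Using Newton's law of cooling:
t = ln((T_normal - T_ambient) / (T_body - T_ambient)) / k
T_normal - T_ambient = 22.0
T_body - T_ambient = 13.8
Ratio = 1.594203
ln(ratio) = 0.466374
t = 0.466374 / 0.113 = 4.13 hours

4.13


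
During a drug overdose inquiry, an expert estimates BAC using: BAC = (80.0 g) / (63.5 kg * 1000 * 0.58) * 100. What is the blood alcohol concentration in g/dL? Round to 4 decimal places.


Applying the Widmark formula:
BAC = (dose_g / (body_wt * 1000 * r)) * 100
Denominator = 63.5 * 1000 * 0.58 = 36830
BAC = (80.0 / 36830) * 100
BAC = 0.2172 g/dL

0.2172


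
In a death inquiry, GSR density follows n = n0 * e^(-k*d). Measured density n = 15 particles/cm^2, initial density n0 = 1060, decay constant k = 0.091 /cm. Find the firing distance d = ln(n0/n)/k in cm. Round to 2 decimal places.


GSR distance calculation:
n0/n = 1060 / 15 = 70.666667
ln(n0/n) = 4.257974
d = 4.257974 / 0.091 = 46.79 cm

46.79


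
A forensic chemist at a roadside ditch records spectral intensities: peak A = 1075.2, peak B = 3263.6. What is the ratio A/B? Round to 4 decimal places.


Spectral peak ratio:
Peak A = 1075.2 counts
Peak B = 3263.6 counts
Ratio = 1075.2 / 3263.6 = 0.3295

0.3295


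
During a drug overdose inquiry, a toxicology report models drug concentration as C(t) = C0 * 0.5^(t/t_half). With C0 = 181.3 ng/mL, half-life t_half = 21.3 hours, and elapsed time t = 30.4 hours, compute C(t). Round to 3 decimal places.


Drug concentration decay:
Number of half-lives = t / t_half = 30.4 / 21.3 = 1.42723
Decay factor = 0.5^1.42723 = 0.37184416
C(t) = 181.3 * 0.37184416 = 67.415 ng/mL

67.415


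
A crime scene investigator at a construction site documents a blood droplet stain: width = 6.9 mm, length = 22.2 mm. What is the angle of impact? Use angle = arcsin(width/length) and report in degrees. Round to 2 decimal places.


Blood spatter impact angle calculation:
width / length = 6.9 / 22.2 = 0.310811
angle = arcsin(0.310811)
angle = 18.11 degrees

18.11


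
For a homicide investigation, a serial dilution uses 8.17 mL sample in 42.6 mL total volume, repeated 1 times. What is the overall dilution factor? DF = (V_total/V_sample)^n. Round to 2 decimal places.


Dilution factor calculation:
Single dilution = V_total / V_sample = 42.6 / 8.17 ≈ 5.214198
Number of dilutions = 1
Total DF = (42.6 / 8.17)^1 (full precision, rounded at the end) = 5.21

5.21


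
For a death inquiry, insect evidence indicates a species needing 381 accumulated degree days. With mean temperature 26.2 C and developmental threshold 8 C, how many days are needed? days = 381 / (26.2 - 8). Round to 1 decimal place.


Insect development time:
Effective temperature = avg_temp - T_base = 26.2 - 8 = 18.2 C
Days = ADD / effective_temp = 381 / 18.2 = 20.9 days

20.9


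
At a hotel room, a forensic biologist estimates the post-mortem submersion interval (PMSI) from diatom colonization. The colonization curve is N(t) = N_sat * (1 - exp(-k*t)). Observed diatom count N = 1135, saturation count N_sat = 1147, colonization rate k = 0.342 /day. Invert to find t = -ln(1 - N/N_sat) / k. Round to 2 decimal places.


PMSI from diatom colonization curve:
N / N_sat = 1135 / 1147 = 0.989538
1 - N/N_sat = 0.010462
ln(1 - N/N_sat) = -4.560006
t = -ln(1 - N/N_sat) / k = -(-4.560006) / 0.342 = 13.33 days

13.33


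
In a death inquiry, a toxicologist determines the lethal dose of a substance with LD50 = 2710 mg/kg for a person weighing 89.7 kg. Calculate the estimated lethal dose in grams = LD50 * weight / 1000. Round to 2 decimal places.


Lethal dose calculation:
Lethal dose = LD50 * body_weight / 1000
= 2710 * 89.7 / 1000
= 243087 / 1000
= 243.09 g

243.09


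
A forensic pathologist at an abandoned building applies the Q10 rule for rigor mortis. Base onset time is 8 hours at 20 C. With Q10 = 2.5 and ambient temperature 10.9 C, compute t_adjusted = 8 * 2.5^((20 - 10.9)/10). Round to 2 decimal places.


Rigor mortis time adjustment:
Exponent = (T_ref - T_actual) / 10 = (20 - 10.9) / 10 = 0.91
Q10 factor = 2.5^0.91 = 2.30211
t_adjusted = 8 * 2.30211 = 18.42 hours

18.42


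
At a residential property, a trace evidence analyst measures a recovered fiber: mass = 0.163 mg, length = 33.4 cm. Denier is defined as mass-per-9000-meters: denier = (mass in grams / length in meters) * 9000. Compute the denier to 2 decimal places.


Denier calculation:
Mass in grams = 0.163 mg / 1000 = 0.000163 g
Length in meters = 33.4 cm / 100 = 0.334 m
Linear density = mass / length = 0.000163 / 0.334 = 0.00048802 g/m
Denier = (g/m) * 9000 = 0.00048802 * 9000 = 4.39

4.39


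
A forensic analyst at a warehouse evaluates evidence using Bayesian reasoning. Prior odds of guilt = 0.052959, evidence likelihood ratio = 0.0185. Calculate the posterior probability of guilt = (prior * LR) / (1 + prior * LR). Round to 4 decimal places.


Bayesian evidence evaluation:
Posterior odds = prior_odds * LR = 0.052959 * 0.0185 = 0.0009797415
Posterior probability = posterior_odds / (1 + posterior_odds)
= 0.0009797415 / (1 + 0.0009797415)
= 0.0009797415 / 1.0009797415
= 0.0010

0.0010


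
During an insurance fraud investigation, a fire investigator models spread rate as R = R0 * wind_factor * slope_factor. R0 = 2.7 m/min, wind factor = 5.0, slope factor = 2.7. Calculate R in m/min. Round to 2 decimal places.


Fire spread rate calculation:
R = R0 * wind_factor * slope_factor
= 2.7 * 5.0 * 2.7
= 13.5 * 2.7
= 36.45 m/min

36.45


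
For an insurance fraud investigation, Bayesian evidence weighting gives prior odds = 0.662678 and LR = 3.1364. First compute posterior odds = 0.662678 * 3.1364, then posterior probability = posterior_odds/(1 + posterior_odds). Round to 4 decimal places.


Bayesian evidence evaluation:
Posterior odds = prior_odds * LR = 0.662678 * 3.1364 = 2.078423
Posterior probability = posterior_odds / (1 + posterior_odds)
= 2.078423 / (1 + 2.078423)
= 2.078423 / 3.078423
= 0.6752

0.6752


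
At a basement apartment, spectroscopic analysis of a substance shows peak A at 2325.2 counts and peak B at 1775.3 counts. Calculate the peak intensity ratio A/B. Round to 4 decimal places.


Spectral peak ratio:
Peak A = 2325.2 counts
Peak B = 1775.3 counts
Ratio = 2325.2 / 1775.3 = 1.3098

1.3098


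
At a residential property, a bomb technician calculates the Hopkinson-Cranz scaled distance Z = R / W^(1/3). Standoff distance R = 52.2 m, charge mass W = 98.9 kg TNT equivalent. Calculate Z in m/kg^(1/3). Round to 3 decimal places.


Scaled distance calculation:
W^(1/3) = 98.9^(1/3) = 4.624507
Z = R / W^(1/3) = 52.2 / 4.624507
Z = 11.288 m/kg^(1/3)

11.288


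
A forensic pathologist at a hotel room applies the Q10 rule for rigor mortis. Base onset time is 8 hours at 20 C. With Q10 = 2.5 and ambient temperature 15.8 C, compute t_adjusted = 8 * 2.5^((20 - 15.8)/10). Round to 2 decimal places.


Rigor mortis time adjustment:
Exponent = (T_ref - T_actual) / 10 = (20 - 15.8) / 10 = 0.42
Q10 factor = 2.5^0.42 = 1.46938
t_adjusted = 8 * 1.46938 = 11.76 hours

11.76


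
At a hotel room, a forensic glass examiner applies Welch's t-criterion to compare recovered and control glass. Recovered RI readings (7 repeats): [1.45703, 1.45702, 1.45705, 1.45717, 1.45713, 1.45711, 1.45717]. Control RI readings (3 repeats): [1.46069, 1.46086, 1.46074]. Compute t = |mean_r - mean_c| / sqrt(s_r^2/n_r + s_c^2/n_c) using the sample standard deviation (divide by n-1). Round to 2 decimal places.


Welch's t-criterion for glass RI comparison:
Recovered mean = sum / n_r = 10.19968 / 7 = 1.4570971
Control mean = sum / n_c = 4.38229 / 3 = 1.4607633
Recovered sample variance s_r^2 = 4.09048e-09
Control sample variance s_c^2 = 7.63333e-09
Welch SE (unpooled) = sqrt(s_r^2/n_r + s_c^2/n_c) = sqrt(5.84354e-10 + 2.54444e-09) = sqrt(3.12879e-09) = 5.59356e-05
|mean_r - mean_c| = 0.00366619
t = 0.00366619 / 5.59356e-05 = 65.54

65.54


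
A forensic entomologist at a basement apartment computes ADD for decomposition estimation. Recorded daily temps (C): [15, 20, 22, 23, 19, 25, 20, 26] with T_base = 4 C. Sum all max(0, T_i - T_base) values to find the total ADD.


Computing ADD day by day:
Day 1: max(0, 15 - 4) = 11
Day 2: max(0, 20 - 4) = 16
Day 3: max(0, 22 - 4) = 18
Day 4: max(0, 23 - 4) = 19
Day 5: max(0, 19 - 4) = 15
Day 6: max(0, 25 - 4) = 21
Day 7: max(0, 20 - 4) = 16
Day 8: max(0, 26 - 4) = 22
Total ADD = 138

138


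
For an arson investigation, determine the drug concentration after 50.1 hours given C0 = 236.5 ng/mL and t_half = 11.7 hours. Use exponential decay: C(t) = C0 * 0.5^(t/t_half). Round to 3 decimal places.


Drug concentration decay:
Number of half-lives = t / t_half = 50.1 / 11.7 = 4.282051
Decay factor = 0.5^4.282051 = 0.05140131
C(t) = 236.5 * 0.05140131 = 12.156 ng/mL

12.156


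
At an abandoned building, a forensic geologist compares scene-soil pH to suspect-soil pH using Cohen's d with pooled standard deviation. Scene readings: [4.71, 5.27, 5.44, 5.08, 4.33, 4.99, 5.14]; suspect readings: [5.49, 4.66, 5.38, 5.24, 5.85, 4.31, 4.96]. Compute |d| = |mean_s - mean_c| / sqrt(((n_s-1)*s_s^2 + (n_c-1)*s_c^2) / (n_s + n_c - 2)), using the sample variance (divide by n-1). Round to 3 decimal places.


Pooled-variance Cohen's d for soil pH comparison:
Scene mean = 34.96 / 7 = 4.994286
Suspect mean = 35.89 / 7 = 5.127143
Scene sample variance s_s^2 = 0.137562
Suspect sample variance s_c^2 = 0.274124
Pooled variance = ((n_s-1)*s_s^2 + (n_c-1)*s_c^2) / (n_s + n_c - 2) = 0.205843
Pooled SD = sqrt(0.205843) = 0.453699
Mean difference = -0.132857
|d| = |-0.132857| / 0.453699 = 0.293

0.293


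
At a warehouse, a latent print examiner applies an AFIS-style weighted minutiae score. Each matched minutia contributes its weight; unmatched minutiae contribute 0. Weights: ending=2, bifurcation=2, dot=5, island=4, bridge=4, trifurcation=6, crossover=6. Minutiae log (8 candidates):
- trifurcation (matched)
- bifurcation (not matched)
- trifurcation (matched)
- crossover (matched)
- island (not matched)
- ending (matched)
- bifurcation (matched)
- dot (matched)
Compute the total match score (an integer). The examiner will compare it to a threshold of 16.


Weighted minutiae match score:
  trifurcation: matched, +6 (running total 6)
  bifurcation: not matched, +0
  trifurcation: matched, +6 (running total 12)
  crossover: matched, +6 (running total 18)
  island: not matched, +0
  ending: matched, +2 (running total 20)
  bifurcation: matched, +2 (running total 22)
  dot: matched, +5 (running total 27)
Total score = 27
Threshold = 16; verdict = identification

27


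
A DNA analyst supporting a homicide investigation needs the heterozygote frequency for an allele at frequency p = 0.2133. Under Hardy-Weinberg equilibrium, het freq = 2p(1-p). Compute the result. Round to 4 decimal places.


Hardy-Weinberg heterozygote frequency:
q = 1 - p = 1 - 0.2133 = 0.7867
2pq = 2 * 0.2133 * 0.7867 = 0.3356

0.3356


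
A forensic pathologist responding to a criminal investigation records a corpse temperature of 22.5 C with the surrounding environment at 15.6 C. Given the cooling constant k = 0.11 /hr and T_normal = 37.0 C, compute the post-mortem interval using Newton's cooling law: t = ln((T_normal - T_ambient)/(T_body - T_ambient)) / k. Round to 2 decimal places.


Using Newton's law of cooling:
t = ln((T_normal - T_ambient) / (T_body - T_ambient)) / k
T_normal - T_ambient = 21.4
T_body - T_ambient = 6.9
Ratio = 3.101449
ln(ratio) = 1.131869
t = 1.131869 / 0.11 = 10.29 hours

10.29


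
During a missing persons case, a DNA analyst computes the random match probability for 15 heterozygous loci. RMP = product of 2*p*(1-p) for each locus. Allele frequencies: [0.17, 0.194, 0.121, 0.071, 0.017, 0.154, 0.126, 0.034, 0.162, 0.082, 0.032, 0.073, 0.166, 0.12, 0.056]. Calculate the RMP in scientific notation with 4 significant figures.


Computing RMP for 15 loci:
Locus 1: 2 * 0.17 * 0.83 = 0.2822
Locus 2: 2 * 0.194 * 0.806 = 0.312728
Locus 3: 2 * 0.121 * 0.879 = 0.212718
Locus 4: 2 * 0.071 * 0.929 = 0.131918
Locus 5: 2 * 0.017 * 0.983 = 0.033422
Locus 6: 2 * 0.154 * 0.846 = 0.260568
Locus 7: 2 * 0.126 * 0.874 = 0.220248
Locus 8: 2 * 0.034 * 0.966 = 0.065688
Locus 9: 2 * 0.162 * 0.838 = 0.271512
Locus 10: 2 * 0.082 * 0.918 = 0.150552
Locus 11: 2 * 0.032 * 0.968 = 0.061952
Locus 12: 2 * 0.073 * 0.927 = 0.135342
Locus 13: 2 * 0.166 * 0.834 = 0.276888
Locus 14: 2 * 0.12 * 0.88 = 0.2112
Locus 15: 2 * 0.056 * 0.944 = 0.105728
RMP = 6.612e-13

6.612e-13


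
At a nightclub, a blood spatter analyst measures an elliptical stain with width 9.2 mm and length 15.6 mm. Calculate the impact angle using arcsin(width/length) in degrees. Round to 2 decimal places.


Blood spatter impact angle calculation:
width / length = 9.2 / 15.6 = 0.589744
angle = arcsin(0.589744)
angle = 36.14 degrees

36.14


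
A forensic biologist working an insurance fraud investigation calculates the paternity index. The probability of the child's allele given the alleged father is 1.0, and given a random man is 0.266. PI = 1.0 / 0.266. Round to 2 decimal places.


Paternity Index calculation:
PI = P(allele|father) / P(allele|random)
PI = 1.0 / 0.266
PI = 3.76

3.76


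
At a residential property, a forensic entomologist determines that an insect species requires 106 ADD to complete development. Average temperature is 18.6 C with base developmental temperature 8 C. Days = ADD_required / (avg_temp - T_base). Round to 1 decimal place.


Insect development time:
Effective temperature = avg_temp - T_base = 18.6 - 8 = 10.6 C
Days = ADD / effective_temp = 106 / 10.6 = 10.0 days

10.0


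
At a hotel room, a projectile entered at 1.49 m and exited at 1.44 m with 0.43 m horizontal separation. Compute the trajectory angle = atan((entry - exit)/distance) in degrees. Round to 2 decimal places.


Bullet trajectory angle:
Height difference = 1.49 - 1.44 = 0.05 m
angle = atan(0.05 / 0.43)
angle = atan(0.116279)
angle = 6.63 degrees

6.63


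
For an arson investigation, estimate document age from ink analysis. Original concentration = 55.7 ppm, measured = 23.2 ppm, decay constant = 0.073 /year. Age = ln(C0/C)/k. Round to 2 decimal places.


Document age estimation:
C0/C = 55.7 / 23.2 = 2.400862
ln(C0/C) = 0.875828
t = 0.875828 / 0.073 = 12.00 years

12.00


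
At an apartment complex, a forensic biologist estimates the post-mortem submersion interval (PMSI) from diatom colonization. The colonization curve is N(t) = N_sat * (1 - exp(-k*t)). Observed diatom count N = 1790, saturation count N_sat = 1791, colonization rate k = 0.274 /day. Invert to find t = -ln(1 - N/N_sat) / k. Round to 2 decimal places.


PMSI from diatom colonization curve:
N / N_sat = 1790 / 1791 = 0.999442
1 - N/N_sat = 0.000558
ln(1 - N/N_sat) = -7.491152
t = -ln(1 - N/N_sat) / k = -(-7.491152) / 0.274 = 27.34 days

27.34


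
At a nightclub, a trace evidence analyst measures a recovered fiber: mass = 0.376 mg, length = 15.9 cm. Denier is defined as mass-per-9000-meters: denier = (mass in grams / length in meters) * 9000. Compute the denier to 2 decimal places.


Denier calculation:
Mass in grams = 0.376 mg / 1000 = 0.000376 g
Length in meters = 15.9 cm / 100 = 0.159 m
Linear density = mass / length = 0.000376 / 0.159 = 0.00236478 g/m
Denier = (g/m) * 9000 = 0.00236478 * 9000 = 21.28

21.28


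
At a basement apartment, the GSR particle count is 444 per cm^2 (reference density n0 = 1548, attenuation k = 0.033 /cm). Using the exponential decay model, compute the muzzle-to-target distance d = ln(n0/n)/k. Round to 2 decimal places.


GSR distance calculation:
n0/n = 1548 / 444 = 3.486486
ln(n0/n) = 1.248894
d = 1.248894 / 0.033 = 37.85 cm

37.85


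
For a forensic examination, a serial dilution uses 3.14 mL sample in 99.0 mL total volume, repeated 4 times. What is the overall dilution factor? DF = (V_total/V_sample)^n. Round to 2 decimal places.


Dilution factor calculation:
Single dilution = V_total / V_sample = 99.0 / 3.14 ≈ 31.528662
Number of dilutions = 4
Total DF = (99.0 / 3.14)^4 (full precision, rounded at the end) = 988148.43

988148.43


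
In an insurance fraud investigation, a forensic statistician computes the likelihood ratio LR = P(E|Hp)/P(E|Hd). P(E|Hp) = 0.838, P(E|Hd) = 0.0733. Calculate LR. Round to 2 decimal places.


Likelihood ratio calculation:
LR = P(E|Hp) / P(E|Hd)
LR = 0.838 / 0.0733
LR = 11.43

11.43


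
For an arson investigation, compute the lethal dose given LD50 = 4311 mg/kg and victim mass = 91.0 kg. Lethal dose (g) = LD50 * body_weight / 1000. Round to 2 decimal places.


Lethal dose calculation:
Lethal dose = LD50 * body_weight / 1000
= 4311 * 91.0 / 1000
= 392301 / 1000
= 392.30 g

392.30


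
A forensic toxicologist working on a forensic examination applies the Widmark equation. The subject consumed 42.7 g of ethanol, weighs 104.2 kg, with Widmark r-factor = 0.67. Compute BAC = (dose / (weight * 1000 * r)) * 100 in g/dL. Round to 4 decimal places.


Applying the Widmark formula:
BAC = (dose_g / (body_wt * 1000 * r)) * 100
Denominator = 104.2 * 1000 * 0.67 = 69814
BAC = (42.7 / 69814) * 100
BAC = 0.0612 g/dL

0.0612


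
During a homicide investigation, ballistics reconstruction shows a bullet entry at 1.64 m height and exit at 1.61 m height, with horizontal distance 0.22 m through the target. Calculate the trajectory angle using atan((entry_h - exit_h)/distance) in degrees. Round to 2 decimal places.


Bullet trajectory angle:
Height difference = 1.64 - 1.61 = 0.03 m
angle = atan(0.03 / 0.22)
angle = atan(0.136364)
angle = 7.77 degrees

7.77


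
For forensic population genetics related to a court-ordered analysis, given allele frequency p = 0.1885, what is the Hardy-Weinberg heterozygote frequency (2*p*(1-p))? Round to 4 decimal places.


Hardy-Weinberg heterozygote frequency:
q = 1 - p = 1 - 0.1885 = 0.8115
2pq = 2 * 0.1885 * 0.8115 = 0.3059

0.3059


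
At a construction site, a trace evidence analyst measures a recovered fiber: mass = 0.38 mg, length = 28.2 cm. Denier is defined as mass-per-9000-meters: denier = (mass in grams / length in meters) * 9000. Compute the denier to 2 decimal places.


Denier calculation:
Mass in grams = 0.38 mg / 1000 = 0.00038 g
Length in meters = 28.2 cm / 100 = 0.282 m
Linear density = mass / length = 0.00038 / 0.282 = 0.00134752 g/m
Denier = (g/m) * 9000 = 0.00134752 * 9000 = 12.13

12.13


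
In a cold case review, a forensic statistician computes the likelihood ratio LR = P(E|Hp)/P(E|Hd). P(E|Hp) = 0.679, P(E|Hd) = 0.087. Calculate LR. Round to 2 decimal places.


Likelihood ratio calculation:
LR = P(E|Hp) / P(E|Hd)
LR = 0.679 / 0.087
LR = 7.80

7.80


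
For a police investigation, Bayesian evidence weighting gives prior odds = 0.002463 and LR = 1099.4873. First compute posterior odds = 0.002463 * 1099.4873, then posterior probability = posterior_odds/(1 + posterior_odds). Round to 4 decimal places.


Bayesian evidence evaluation:
Posterior odds = prior_odds * LR = 0.002463 * 1099.4873 = 2.708037
Posterior probability = posterior_odds / (1 + posterior_odds)
= 2.708037 / (1 + 2.708037)
= 2.708037 / 3.708037
= 0.7303

0.7303


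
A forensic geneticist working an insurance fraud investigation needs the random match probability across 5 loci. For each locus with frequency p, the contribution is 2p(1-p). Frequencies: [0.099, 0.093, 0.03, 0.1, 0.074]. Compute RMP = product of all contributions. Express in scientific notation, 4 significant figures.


Computing RMP for 5 loci:
Locus 1: 2 * 0.099 * 0.901 = 0.178398
Locus 2: 2 * 0.093 * 0.907 = 0.168702
Locus 3: 2 * 0.03 * 0.97 = 0.0582
Locus 4: 2 * 0.1 * 0.9 = 0.18
Locus 5: 2 * 0.074 * 0.926 = 0.137048
RMP = 4.321e-05

4.321e-05
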